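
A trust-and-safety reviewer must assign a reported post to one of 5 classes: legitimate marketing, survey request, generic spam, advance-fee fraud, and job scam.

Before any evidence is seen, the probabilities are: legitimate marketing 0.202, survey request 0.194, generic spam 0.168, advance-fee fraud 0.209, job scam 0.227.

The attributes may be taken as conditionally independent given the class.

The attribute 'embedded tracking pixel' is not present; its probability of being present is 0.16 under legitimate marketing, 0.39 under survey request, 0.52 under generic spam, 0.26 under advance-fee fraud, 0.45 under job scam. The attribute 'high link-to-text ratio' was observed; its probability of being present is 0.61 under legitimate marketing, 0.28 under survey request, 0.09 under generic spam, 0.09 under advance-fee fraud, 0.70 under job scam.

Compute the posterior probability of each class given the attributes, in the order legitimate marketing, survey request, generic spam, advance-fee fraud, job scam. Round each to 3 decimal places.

For each hypothesis, the unnormalized posterior weight is prior × product of the attribute likelihoods (using 1 − P(present | H) for each absent attribute):
  legitimate marketing: 0.202 × (1 − 0.16) × 0.61 = 0.1035
  survey request: 0.194 × (1 − 0.39) × 0.28 = 0.033135
  generic spam: 0.168 × (1 − 0.52) × 0.09 = 0.0072576
  advance-fee fraud: 0.209 × (1 − 0.26) × 0.09 = 0.013919
  job scam: 0.227 × (1 − 0.45) × 0.70 = 0.087395
The unnormalized weights sum to 0.24521.
P(legitimate marketing | evidence) = 0.1035 / 0.24521 ≈ 0.422
P(survey request | evidence) = 0.033135 / 0.24521 ≈ 0.135
P(generic spam | evidence) = 0.0072576 / 0.24521 ≈ 0.030
P(advance-fee fraud | evidence) = 0.013919 / 0.24521 ≈ 0.057
P(job scam | evidence) = 0.087395 / 0.24521 ≈ 0.356

0.422, 0.135, 0.030, 0.057, 0.356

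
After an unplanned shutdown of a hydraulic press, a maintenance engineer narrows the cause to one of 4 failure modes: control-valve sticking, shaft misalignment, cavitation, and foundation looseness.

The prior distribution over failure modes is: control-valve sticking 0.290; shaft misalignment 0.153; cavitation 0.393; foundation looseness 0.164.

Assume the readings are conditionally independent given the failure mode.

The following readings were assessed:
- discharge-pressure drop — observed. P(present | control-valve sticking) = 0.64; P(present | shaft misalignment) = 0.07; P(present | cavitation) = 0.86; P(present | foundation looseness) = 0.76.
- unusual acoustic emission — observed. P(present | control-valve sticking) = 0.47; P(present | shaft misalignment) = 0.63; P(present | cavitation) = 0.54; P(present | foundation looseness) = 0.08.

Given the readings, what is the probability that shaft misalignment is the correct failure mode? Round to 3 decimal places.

0.024

For each hypothesis, the unnormalized posterior weight is prior × product of the reading likelihoods:
  control-valve sticking: 0.290 × 0.64 × 0.47 = 0.087232
  shaft misalignment: 0.153 × 0.07 × 0.63 = 0.0067473
  cavitation: 0.393 × 0.86 × 0.54 = 0.18251
  foundation looseness: 0.164 × 0.76 × 0.08 = 0.0099712
The unnormalized weights sum to 0.28646.
P(shaft misalignment | evidence) = 0.0067473 / 0.28646 ≈ 0.024.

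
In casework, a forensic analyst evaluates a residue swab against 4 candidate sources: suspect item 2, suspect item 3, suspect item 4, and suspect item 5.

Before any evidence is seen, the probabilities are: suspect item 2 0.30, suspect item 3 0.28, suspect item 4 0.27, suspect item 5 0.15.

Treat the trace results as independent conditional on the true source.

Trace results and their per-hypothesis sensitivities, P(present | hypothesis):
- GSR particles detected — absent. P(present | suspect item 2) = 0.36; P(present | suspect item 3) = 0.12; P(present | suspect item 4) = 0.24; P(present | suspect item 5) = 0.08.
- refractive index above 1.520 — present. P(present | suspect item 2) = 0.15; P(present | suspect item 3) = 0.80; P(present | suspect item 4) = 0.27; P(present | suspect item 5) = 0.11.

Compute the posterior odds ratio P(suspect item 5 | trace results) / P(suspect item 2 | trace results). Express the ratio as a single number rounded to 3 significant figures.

Unnormalized posterior weight (prior times the trace result likelihoods) for each of the two hypotheses (using 1 − P(present | H) for each absent trace result):
  suspect item 5: 0.15 × (1 − 0.08) × 0.11 = 0.01518
  suspect item 2: 0.30 × (1 − 0.36) × 0.15 = 0.0288
Posterior odds = 0.01518 / 0.0288 ≈ 0.527.

0.527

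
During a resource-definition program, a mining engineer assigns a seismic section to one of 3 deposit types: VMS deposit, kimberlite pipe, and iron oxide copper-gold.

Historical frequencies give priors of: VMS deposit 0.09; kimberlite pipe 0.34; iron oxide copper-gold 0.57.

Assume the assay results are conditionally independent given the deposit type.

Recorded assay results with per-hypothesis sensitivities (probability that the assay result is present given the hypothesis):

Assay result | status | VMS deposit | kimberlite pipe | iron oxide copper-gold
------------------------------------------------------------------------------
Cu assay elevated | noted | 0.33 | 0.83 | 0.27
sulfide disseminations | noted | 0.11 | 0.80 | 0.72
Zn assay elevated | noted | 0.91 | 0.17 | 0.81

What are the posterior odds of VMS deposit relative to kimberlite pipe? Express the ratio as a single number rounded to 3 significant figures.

0.0775

Unnormalized posterior weight (prior times the assay result likelihoods) for each of the two hypotheses:
  VMS deposit: 0.09 × 0.33 × 0.11 × 0.91 = 0.002973
  kimberlite pipe: 0.34 × 0.83 × 0.80 × 0.17 = 0.038379
Odds(VMS deposit : kimberlite pipe) = 0.002973 / 0.038379 ≈ 0.0775.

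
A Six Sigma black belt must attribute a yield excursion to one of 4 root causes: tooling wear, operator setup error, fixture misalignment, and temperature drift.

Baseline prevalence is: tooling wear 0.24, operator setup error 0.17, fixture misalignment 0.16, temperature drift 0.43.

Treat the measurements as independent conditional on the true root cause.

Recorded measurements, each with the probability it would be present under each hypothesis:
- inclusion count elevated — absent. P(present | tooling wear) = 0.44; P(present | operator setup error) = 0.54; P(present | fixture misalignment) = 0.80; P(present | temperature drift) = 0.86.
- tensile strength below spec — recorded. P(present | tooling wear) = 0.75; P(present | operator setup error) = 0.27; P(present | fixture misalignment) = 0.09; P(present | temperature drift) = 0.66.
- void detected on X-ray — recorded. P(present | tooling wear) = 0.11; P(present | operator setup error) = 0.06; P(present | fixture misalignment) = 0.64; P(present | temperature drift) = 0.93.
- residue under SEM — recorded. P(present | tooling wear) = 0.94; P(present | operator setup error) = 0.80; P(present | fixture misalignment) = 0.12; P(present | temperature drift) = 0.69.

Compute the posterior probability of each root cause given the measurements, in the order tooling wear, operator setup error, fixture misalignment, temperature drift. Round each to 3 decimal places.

0.281, 0.027, 0.006, 0.686

By Bayes' rule with conditional independence, the unnormalized weight for each hypothesis is prior × ∏ likelihoods (using 1 − P(present | H) for each absent measurement):
  tooling wear: 0.24 × (1 − 0.44) × 0.75 × 0.11 × 0.94 = 0.010423
  operator setup error: 0.17 × (1 − 0.54) × 0.27 × 0.06 × 0.80 = 0.0010135
  fixture misalignment: 0.16 × (1 − 0.80) × 0.09 × 0.64 × 0.12 = 0.00022118
  temperature drift: 0.43 × (1 − 0.86) × 0.66 × 0.93 × 0.69 = 0.025496
The unnormalized weights sum to 0.037153.
P(tooling wear | evidence) = 0.010423 / 0.037153 ≈ 0.281
P(operator setup error | evidence) = 0.0010135 / 0.037153 ≈ 0.027
P(fixture misalignment | evidence) = 0.00022118 / 0.037153 ≈ 0.006
P(temperature drift | evidence) = 0.025496 / 0.037153 ≈ 0.686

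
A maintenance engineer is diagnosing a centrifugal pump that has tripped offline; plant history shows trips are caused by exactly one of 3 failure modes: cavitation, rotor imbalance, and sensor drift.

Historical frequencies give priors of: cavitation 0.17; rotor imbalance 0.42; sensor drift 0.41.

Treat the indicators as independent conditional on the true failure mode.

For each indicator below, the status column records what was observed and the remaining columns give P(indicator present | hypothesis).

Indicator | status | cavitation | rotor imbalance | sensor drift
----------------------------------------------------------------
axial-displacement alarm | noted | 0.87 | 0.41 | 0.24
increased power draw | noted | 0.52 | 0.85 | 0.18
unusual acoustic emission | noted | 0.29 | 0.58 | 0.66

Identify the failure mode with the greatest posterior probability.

rotor imbalance

For each hypothesis, the unnormalized posterior weight is prior × product of the indicator likelihoods:
  cavitation: 0.17 × 0.87 × 0.52 × 0.29 = 0.022303
  rotor imbalance: 0.42 × 0.41 × 0.85 × 0.58 = 0.084895
  sensor drift: 0.41 × 0.24 × 0.18 × 0.66 = 0.01169
Marginal likelihood of the evidence = 0.11889.
P(cavitation | evidence) ≈ 0.022303 / 0.11889 ≈ 0.188
P(rotor imbalance | evidence) ≈ 0.084895 / 0.11889 ≈ 0.714
P(sensor drift | evidence) ≈ 0.01169 / 0.11889 ≈ 0.098
The largest is 0.714, so rotor imbalance is most probable.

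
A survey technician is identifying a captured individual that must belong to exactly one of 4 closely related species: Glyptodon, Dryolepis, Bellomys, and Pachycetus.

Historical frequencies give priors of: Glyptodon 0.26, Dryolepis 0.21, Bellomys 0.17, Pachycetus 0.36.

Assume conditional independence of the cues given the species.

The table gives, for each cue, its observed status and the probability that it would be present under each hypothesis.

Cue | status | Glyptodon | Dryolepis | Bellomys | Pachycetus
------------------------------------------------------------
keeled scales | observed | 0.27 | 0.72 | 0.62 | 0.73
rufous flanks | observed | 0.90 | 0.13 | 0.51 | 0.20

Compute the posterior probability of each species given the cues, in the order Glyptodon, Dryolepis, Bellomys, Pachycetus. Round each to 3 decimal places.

Multiply each prior by the joint likelihood of the cue pattern:
  Glyptodon: 0.26 × 0.27 × 0.90 = 0.06318
  Dryolepis: 0.21 × 0.72 × 0.13 = 0.019656
  Bellomys: 0.17 × 0.62 × 0.51 = 0.053754
  Pachycetus: 0.36 × 0.73 × 0.20 = 0.05256
Marginal likelihood of the evidence = 0.18915.
P(Glyptodon | evidence) = 0.06318 / 0.18915 ≈ 0.334
P(Dryolepis | evidence) = 0.019656 / 0.18915 ≈ 0.104
P(Bellomys | evidence) = 0.053754 / 0.18915 ≈ 0.284
P(Pachycetus | evidence) = 0.05256 / 0.18915 ≈ 0.278

0.334, 0.104, 0.284, 0.278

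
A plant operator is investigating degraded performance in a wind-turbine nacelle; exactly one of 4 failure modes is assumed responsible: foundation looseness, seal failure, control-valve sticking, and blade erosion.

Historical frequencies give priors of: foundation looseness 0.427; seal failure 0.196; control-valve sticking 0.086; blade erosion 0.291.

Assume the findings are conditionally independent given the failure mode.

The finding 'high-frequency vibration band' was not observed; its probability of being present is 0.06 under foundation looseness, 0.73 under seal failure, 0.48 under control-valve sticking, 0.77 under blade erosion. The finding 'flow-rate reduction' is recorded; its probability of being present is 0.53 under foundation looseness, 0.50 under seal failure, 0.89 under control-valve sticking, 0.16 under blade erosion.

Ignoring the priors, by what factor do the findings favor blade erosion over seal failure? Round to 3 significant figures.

Joint likelihood of the evidence pattern under each hypothesis (using 1 − P(present | H) for each absent finding):
  blade erosion: (1 − 0.77) × 0.16 = 0.0368
  seal failure: (1 − 0.73) × 0.50 = 0.135
Bayes factor = 0.0368 / 0.135 ≈ 0.273

0.273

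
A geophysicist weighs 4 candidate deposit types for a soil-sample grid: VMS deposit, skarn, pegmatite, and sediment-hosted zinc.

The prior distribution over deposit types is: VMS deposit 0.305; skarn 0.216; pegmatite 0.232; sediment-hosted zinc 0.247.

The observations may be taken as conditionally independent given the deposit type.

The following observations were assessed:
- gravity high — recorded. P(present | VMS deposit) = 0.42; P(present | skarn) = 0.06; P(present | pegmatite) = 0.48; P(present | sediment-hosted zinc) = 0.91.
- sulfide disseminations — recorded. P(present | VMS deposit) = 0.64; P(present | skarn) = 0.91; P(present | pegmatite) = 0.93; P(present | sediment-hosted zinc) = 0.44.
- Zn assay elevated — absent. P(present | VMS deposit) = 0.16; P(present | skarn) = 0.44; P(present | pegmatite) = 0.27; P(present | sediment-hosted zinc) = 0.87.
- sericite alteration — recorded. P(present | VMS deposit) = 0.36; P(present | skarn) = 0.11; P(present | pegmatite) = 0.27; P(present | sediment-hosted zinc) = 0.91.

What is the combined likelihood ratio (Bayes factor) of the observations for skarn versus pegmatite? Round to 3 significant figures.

0.0382

The Bayes factor is the ratio of the joint likelihoods of the evidence pattern under the two hypotheses (using 1 − P(present | H) for each absent observation).
  skarn: 0.06 × 0.91 × (1 − 0.44) × 0.11 = 0.0033634
  pegmatite: 0.48 × 0.93 × (1 − 0.27) × 0.27 = 0.087985
Bayes factor = 0.0033634 / 0.087985 ≈ 0.0382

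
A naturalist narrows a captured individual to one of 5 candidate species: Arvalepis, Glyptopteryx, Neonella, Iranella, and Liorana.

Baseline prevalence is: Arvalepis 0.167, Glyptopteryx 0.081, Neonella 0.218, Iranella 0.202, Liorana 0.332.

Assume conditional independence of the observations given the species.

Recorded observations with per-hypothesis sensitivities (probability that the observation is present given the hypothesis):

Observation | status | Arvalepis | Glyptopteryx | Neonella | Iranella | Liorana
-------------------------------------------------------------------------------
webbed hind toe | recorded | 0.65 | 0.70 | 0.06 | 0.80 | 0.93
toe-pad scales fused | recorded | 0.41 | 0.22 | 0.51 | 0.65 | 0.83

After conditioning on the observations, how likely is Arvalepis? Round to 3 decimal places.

By Bayes' rule with conditional independence, the unnormalized weight for each hypothesis is prior × ∏ likelihoods:
  Arvalepis: 0.167 × 0.65 × 0.41 = 0.044506
  Glyptopteryx: 0.081 × 0.70 × 0.22 = 0.012474
  Neonella: 0.218 × 0.06 × 0.51 = 0.0066708
  Iranella: 0.202 × 0.80 × 0.65 = 0.10504
  Liorana: 0.332 × 0.93 × 0.83 = 0.25627
The unnormalized weights sum to 0.42496.
P(Arvalepis | evidence) = 0.044506 / 0.42496 ≈ 0.105.

0.105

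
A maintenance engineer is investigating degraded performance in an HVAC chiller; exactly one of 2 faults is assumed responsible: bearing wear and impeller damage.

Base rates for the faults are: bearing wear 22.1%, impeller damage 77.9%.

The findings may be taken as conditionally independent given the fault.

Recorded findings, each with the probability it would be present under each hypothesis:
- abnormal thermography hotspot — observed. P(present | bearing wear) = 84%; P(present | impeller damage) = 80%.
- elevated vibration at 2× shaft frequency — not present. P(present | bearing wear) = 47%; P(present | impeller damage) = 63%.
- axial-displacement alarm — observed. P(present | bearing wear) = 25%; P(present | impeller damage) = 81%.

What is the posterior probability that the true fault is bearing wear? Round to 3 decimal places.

For each hypothesis, the unnormalized posterior weight is prior × product of the finding likelihoods (using 1 − P(present | H) for each absent finding):
  bearing wear: 0.221 × 0.84 × (1 − 0.47) × 0.25 = 0.024597
  impeller damage: 0.779 × 0.80 × (1 − 0.63) × 0.81 = 0.18677
The unnormalized weights sum to 0.21137.
P(bearing wear | evidence) = 0.024597 / 0.21137 ≈ 0.116.

0.116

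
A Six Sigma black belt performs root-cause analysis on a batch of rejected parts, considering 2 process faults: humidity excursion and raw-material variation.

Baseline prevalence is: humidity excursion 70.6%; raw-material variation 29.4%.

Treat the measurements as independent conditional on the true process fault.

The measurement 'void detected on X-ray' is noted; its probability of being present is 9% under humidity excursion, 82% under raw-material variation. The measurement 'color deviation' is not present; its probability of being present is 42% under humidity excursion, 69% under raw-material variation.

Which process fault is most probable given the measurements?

Multiply each prior by the joint likelihood of the measurement pattern (using 1 − P(present | H) for each absent measurement):
  humidity excursion: 0.706 × 0.09 × (1 − 0.42) = 0.036853
  raw-material variation: 0.294 × 0.82 × (1 − 0.69) = 0.074735
The unnormalized weights sum to 0.11159.
P(humidity excursion | evidence) ≈ 0.036853 / 0.11159 ≈ 0.330
P(raw-material variation | evidence) ≈ 0.074735 / 0.11159 ≈ 0.670
The largest is 0.670, so raw-material variation is most probable.

raw-material variation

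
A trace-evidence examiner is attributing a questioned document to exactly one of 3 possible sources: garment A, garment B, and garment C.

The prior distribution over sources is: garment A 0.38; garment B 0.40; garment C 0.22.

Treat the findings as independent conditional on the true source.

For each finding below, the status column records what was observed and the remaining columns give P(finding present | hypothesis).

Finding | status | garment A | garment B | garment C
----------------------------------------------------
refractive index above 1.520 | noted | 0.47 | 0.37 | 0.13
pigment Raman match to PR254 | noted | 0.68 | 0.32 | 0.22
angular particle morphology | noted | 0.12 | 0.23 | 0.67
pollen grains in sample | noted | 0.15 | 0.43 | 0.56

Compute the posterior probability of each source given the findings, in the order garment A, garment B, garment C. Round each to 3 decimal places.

For each hypothesis, the unnormalized posterior weight is prior × product of the finding likelihoods:
  garment A: 0.38 × 0.47 × 0.68 × 0.12 × 0.15 = 0.0021861
  garment B: 0.40 × 0.37 × 0.32 × 0.23 × 0.43 = 0.0046839
  garment C: 0.22 × 0.13 × 0.22 × 0.67 × 0.56 = 0.0023608
The unnormalized weights sum to 0.0092307.
P(garment A | evidence) = 0.0021861 / 0.0092307 ≈ 0.237
P(garment B | evidence) = 0.0046839 / 0.0092307 ≈ 0.507
P(garment C | evidence) = 0.0023608 / 0.0092307 ≈ 0.256

0.237, 0.507, 0.256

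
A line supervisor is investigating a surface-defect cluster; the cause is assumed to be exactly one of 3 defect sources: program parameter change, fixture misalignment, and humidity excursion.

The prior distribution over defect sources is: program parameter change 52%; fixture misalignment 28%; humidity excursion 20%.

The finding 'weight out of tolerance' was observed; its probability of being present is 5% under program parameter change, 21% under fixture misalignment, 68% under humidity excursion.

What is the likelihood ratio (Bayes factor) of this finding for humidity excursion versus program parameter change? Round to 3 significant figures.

Likelihood of this finding under each hypothesis:
  humidity excursion: 0.68
  program parameter change: 0.05
Bayes factor = 0.68 / 0.05 ≈ 13.6

13.6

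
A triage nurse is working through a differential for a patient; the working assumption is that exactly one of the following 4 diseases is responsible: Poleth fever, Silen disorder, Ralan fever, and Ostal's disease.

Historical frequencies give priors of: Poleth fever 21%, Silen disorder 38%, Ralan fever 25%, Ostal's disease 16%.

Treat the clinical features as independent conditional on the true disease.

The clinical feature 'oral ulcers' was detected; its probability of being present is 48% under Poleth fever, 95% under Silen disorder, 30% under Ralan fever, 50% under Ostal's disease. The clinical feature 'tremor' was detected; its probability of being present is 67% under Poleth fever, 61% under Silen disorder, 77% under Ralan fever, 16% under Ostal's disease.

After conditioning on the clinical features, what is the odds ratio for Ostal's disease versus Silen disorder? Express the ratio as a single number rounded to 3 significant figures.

Unnormalized posterior weight (prior times the clinical feature likelihoods) for each of the two hypotheses:
  Ostal's disease: 0.16 × 0.50 × 0.16 = 0.0128
  Silen disorder: 0.38 × 0.95 × 0.61 = 0.22021
Posterior odds = 0.0128 / 0.22021 ≈ 0.0581.

0.0581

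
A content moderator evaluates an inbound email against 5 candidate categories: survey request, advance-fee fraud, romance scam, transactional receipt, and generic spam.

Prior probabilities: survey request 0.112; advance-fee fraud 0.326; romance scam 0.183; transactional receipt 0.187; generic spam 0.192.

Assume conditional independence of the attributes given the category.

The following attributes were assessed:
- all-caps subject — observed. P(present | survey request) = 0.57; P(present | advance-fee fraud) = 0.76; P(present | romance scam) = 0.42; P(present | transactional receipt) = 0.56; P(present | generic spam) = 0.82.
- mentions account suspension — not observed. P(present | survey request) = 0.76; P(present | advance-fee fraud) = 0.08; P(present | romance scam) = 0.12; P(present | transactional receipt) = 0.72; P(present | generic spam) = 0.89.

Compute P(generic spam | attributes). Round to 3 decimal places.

0.048

For each hypothesis, the unnormalized posterior weight is prior × product of the attribute likelihoods (using 1 − P(present | H) for each absent attribute):
  survey request: 0.112 × 0.57 × (1 − 0.76) = 0.015322
  advance-fee fraud: 0.326 × 0.76 × (1 − 0.08) = 0.22794
  romance scam: 0.183 × 0.42 × (1 − 0.12) = 0.067637
  transactional receipt: 0.187 × 0.56 × (1 − 0.72) = 0.029322
  generic spam: 0.192 × 0.82 × (1 − 0.89) = 0.017318
Marginal likelihood of the evidence = 0.35754.
P(generic spam | evidence) = 0.017318 / 0.35754 ≈ 0.048.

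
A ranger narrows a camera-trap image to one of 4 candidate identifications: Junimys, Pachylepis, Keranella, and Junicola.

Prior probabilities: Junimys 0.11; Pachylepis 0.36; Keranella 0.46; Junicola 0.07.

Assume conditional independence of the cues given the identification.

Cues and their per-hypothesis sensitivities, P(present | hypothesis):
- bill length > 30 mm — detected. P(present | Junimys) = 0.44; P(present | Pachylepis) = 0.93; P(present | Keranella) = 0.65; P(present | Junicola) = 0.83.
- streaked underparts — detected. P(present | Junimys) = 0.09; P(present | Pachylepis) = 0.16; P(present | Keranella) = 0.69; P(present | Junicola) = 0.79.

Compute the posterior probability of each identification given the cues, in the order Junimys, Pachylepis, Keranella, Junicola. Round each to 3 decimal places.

Multiply each prior by the joint likelihood of the cue pattern:
  Junimys: 0.11 × 0.44 × 0.09 = 0.004356
  Pachylepis: 0.36 × 0.93 × 0.16 = 0.053568
  Keranella: 0.46 × 0.65 × 0.69 = 0.20631
  Junicola: 0.07 × 0.83 × 0.79 = 0.045899
The unnormalized weights sum to 0.31013.
P(Junimys | evidence) = 0.004356 / 0.31013 ≈ 0.014
P(Pachylepis | evidence) = 0.053568 / 0.31013 ≈ 0.173
P(Keranella | evidence) = 0.20631 / 0.31013 ≈ 0.665
P(Junicola | evidence) = 0.045899 / 0.31013 ≈ 0.148

0.014, 0.173, 0.665, 0.148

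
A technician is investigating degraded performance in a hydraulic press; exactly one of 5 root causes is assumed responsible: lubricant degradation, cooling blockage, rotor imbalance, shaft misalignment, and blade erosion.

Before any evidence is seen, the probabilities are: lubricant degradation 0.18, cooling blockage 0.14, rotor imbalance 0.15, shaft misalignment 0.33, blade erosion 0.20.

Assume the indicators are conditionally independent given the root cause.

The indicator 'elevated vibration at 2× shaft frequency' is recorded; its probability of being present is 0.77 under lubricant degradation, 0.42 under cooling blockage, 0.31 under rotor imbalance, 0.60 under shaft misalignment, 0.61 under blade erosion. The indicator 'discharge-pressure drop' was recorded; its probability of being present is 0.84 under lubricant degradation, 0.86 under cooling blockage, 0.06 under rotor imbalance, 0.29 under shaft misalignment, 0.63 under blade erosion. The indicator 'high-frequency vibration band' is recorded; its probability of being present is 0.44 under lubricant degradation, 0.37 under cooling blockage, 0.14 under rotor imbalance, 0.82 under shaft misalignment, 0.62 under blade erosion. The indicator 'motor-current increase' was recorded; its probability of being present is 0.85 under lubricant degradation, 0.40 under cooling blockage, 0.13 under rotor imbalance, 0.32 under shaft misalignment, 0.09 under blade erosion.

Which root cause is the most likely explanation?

lubricant degradation

Multiply each prior by the joint likelihood of the indicator pattern:
  lubricant degradation: 0.18 × 0.77 × 0.84 × 0.44 × 0.85 = 0.043543
  cooling blockage: 0.14 × 0.42 × 0.86 × 0.37 × 0.40 = 0.0074841
  rotor imbalance: 0.15 × 0.31 × 0.06 × 0.14 × 0.13 = 5.0778e-05
  shaft misalignment: 0.33 × 0.60 × 0.29 × 0.82 × 0.32 = 0.015067
  blade erosion: 0.20 × 0.61 × 0.63 × 0.62 × 0.09 = 0.0042888
Normalizing constant Z = 0.043543 + 0.0074841 + 5.0778e-05 + 0.015067 + 0.0042888 = 0.070433.
P(lubricant degradation | evidence) ≈ 0.043543 / 0.070433 ≈ 0.618
P(cooling blockage | evidence) ≈ 0.0074841 / 0.070433 ≈ 0.106
P(rotor imbalance | evidence) ≈ 5.0778e-05 / 0.070433 ≈ 0.001
P(shaft misalignment | evidence) ≈ 0.015067 / 0.070433 ≈ 0.214
P(blade erosion | evidence) ≈ 0.0042888 / 0.070433 ≈ 0.061
The largest is 0.618, so lubricant degradation is most probable.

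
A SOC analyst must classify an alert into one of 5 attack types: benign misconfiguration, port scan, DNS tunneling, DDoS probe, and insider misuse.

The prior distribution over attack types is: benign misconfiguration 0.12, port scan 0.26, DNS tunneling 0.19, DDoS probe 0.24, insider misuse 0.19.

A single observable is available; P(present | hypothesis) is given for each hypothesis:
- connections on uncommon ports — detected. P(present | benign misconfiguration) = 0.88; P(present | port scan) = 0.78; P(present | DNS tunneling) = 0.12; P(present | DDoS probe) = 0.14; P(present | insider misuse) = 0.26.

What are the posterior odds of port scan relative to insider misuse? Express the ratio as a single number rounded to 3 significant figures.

Posterior odds equal prior odds times the likelihood ratio; only the two competing hypotheses matter.
  port scan: 0.26 × 0.78 = 0.2028
  insider misuse: 0.19 × 0.26 = 0.0494
Odds(port scan : insider misuse) = 0.2028 / 0.0494 ≈ 4.11.

4.11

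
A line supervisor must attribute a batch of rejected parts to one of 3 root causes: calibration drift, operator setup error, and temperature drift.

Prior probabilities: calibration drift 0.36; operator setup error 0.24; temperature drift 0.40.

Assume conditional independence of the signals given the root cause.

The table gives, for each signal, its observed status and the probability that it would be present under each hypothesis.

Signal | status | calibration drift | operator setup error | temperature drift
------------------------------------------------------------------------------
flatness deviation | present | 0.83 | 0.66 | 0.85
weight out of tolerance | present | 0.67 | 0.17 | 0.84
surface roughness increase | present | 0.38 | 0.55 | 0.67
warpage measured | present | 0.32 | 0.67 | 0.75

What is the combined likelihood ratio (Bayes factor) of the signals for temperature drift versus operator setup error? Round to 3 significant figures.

Take the product of per-signal likelihoods under each hypothesis, then divide.
  temperature drift: 0.85 × 0.84 × 0.67 × 0.75 = 0.35879
  operator setup error: 0.66 × 0.17 × 0.55 × 0.67 = 0.041346
Bayes factor = 0.35879 / 0.041346 ≈ 8.68

8.68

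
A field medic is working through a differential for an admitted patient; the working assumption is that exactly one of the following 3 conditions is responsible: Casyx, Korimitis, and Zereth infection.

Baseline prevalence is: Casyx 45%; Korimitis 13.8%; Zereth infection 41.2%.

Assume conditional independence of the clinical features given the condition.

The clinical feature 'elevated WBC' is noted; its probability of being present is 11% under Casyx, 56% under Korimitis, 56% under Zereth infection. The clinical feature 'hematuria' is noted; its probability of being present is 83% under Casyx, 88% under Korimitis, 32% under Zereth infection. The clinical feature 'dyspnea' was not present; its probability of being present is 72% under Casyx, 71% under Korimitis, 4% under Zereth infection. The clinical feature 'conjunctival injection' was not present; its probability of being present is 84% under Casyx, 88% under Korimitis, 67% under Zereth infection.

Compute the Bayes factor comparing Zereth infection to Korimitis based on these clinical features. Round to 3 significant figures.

3.31

The Bayes factor is the ratio of the joint likelihoods of the clinical feature pattern under the two hypotheses (using 1 − P(present | H) for each absent clinical feature).
  Zereth infection: 0.56 × 0.32 × (1 − 0.04) × (1 − 0.67) = 0.056771
  Korimitis: 0.56 × 0.88 × (1 − 0.71) × (1 − 0.88) = 0.017149
Bayes factor = 0.056771 / 0.017149 ≈ 3.31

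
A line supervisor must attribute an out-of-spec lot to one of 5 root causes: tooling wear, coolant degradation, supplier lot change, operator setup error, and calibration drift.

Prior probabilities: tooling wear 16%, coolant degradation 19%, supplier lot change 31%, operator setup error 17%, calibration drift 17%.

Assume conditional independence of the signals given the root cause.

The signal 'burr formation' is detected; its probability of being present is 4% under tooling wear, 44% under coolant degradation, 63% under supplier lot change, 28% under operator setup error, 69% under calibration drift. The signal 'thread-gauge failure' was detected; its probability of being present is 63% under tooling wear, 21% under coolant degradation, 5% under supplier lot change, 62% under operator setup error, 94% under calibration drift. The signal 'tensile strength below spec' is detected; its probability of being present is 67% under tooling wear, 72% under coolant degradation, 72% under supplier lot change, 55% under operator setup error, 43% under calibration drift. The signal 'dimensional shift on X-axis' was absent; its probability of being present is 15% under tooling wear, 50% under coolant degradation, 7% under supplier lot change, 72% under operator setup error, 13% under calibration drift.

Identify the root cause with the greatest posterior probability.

calibration drift

By Bayes' rule with conditional independence, the unnormalized weight for each hypothesis is prior × ∏ likelihoods (using 1 − P(present | H) for each absent signal):
  tooling wear: 0.16 × 0.04 × 0.63 × 0.67 × (1 − 0.15) = 0.0022962
  coolant degradation: 0.19 × 0.44 × 0.21 × 0.72 × (1 − 0.50) = 0.0063202
  supplier lot change: 0.31 × 0.63 × 0.05 × 0.72 × (1 − 0.07) = 0.0065386
  operator setup error: 0.17 × 0.28 × 0.62 × 0.55 × (1 − 0.72) = 0.0045448
  calibration drift: 0.17 × 0.69 × 0.94 × 0.43 × (1 − 0.13) = 0.041249
Normalizing constant Z = 0.0022962 + 0.0063202 + 0.0065386 + 0.0045448 + 0.041249 = 0.060949.
P(tooling wear | evidence) ≈ 0.0022962 / 0.060949 ≈ 0.038
P(coolant degradation | evidence) ≈ 0.0063202 / 0.060949 ≈ 0.104
P(supplier lot change | evidence) ≈ 0.0065386 / 0.060949 ≈ 0.107
P(operator setup error | evidence) ≈ 0.0045448 / 0.060949 ≈ 0.075
P(calibration drift | evidence) ≈ 0.041249 / 0.060949 ≈ 0.677
The largest is 0.677, so calibration drift is most probable.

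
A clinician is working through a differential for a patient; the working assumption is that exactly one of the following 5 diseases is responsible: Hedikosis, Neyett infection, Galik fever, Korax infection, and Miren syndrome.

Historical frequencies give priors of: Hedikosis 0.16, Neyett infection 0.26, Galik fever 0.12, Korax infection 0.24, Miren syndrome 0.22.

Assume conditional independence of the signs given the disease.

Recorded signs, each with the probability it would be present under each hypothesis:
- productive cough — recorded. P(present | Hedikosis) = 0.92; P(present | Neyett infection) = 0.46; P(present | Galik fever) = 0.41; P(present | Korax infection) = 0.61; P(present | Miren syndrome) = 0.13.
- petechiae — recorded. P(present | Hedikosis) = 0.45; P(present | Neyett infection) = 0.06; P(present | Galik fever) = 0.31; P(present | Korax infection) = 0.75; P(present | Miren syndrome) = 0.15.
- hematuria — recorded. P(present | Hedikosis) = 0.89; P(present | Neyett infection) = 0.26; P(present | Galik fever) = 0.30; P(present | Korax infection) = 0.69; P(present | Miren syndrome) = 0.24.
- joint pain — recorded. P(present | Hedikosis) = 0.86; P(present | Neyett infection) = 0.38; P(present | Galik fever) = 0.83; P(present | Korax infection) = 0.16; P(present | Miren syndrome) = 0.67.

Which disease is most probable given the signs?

Hedikosis

Multiply each prior by the joint likelihood of the sign pattern:
  Hedikosis: 0.16 × 0.92 × 0.45 × 0.89 × 0.86 = 0.0507
  Neyett infection: 0.26 × 0.46 × 0.06 × 0.26 × 0.38 = 0.00070899
  Galik fever: 0.12 × 0.41 × 0.31 × 0.30 × 0.83 = 0.0037977
  Korax infection: 0.24 × 0.61 × 0.75 × 0.69 × 0.16 = 0.012122
  Miren syndrome: 0.22 × 0.13 × 0.15 × 0.24 × 0.67 = 0.00068983
The unnormalized weights sum to 0.068019.
P(Hedikosis | evidence) ≈ 0.0507 / 0.068019 ≈ 0.745
P(Neyett infection | evidence) ≈ 0.00070899 / 0.068019 ≈ 0.010
P(Galik fever | evidence) ≈ 0.0037977 / 0.068019 ≈ 0.056
P(Korax infection | evidence) ≈ 0.012122 / 0.068019 ≈ 0.178
P(Miren syndrome | evidence) ≈ 0.00068983 / 0.068019 ≈ 0.010
The largest is 0.745, so Hedikosis is most probable.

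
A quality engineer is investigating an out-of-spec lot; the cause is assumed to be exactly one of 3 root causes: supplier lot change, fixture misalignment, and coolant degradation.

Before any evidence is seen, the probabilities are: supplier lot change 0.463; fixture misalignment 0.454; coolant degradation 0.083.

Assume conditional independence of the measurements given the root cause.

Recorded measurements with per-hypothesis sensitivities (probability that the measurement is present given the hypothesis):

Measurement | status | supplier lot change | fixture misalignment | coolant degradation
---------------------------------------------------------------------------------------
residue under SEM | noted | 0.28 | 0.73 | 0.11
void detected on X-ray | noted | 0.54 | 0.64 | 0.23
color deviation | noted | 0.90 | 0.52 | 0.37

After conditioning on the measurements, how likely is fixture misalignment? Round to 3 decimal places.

By Bayes' rule with conditional independence, the unnormalized weight for each hypothesis is prior × ∏ likelihoods:
  supplier lot change: 0.463 × 0.28 × 0.54 × 0.90 = 0.063005
  fixture misalignment: 0.454 × 0.73 × 0.64 × 0.52 = 0.1103
  coolant degradation: 0.083 × 0.11 × 0.23 × 0.37 = 0.00077696
The unnormalized weights sum to 0.17408.
P(fixture misalignment | evidence) = 0.1103 / 0.17408 ≈ 0.634.

0.634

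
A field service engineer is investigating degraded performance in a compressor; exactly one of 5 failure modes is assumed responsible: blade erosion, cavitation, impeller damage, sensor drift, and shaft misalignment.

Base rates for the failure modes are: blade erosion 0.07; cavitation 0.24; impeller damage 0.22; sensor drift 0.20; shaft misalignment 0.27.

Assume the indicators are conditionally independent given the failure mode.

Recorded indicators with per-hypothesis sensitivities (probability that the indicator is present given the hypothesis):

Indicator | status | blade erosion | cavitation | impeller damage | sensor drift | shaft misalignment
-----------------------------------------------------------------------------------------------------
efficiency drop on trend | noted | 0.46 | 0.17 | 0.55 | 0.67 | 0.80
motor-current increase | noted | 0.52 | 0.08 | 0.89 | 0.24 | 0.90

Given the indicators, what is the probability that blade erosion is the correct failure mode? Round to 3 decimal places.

By Bayes' rule with conditional independence, the unnormalized weight for each hypothesis is prior × ∏ likelihoods:
  blade erosion: 0.07 × 0.46 × 0.52 = 0.016744
  cavitation: 0.24 × 0.17 × 0.08 = 0.003264
  impeller damage: 0.22 × 0.55 × 0.89 = 0.10769
  sensor drift: 0.20 × 0.67 × 0.24 = 0.03216
  shaft misalignment: 0.27 × 0.80 × 0.90 = 0.1944
Normalizing constant Z = 0.016744 + 0.003264 + 0.10769 + 0.03216 + 0.1944 = 0.35426.
P(blade erosion | evidence) = 0.016744 / 0.35426 ≈ 0.047.

0.047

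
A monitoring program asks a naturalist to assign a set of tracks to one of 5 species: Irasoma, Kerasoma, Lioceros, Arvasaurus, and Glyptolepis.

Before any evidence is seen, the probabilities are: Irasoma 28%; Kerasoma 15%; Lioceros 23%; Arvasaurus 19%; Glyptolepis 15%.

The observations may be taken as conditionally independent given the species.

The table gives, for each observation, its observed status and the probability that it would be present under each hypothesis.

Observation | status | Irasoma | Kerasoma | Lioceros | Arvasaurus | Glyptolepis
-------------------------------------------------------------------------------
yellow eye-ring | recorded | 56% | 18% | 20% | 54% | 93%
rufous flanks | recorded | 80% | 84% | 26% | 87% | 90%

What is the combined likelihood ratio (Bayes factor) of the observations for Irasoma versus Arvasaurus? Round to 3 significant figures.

Joint likelihood of the evidence pattern under each hypothesis:
  Irasoma: 0.56 × 0.80 = 0.448
  Arvasaurus: 0.54 × 0.87 = 0.4698
Bayes factor = 0.448 / 0.4698 ≈ 0.954

0.954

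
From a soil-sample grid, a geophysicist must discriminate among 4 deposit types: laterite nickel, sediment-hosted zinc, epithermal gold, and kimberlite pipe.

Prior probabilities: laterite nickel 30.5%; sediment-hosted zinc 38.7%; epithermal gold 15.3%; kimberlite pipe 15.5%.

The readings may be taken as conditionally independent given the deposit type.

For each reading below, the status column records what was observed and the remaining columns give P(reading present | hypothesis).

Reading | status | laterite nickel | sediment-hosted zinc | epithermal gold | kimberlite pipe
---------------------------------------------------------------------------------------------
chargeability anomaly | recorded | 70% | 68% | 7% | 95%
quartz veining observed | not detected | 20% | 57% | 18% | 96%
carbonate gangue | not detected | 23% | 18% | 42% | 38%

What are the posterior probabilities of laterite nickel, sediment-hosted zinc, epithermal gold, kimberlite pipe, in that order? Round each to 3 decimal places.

0.564, 0.398, 0.022, 0.016

By Bayes' rule with conditional independence, the unnormalized weight for each hypothesis is prior × ∏ likelihoods (using 1 − P(present | H) for each absent reading):
  laterite nickel: 0.305 × 0.70 × (1 − 0.20) × (1 − 0.23) = 0.13152
  sediment-hosted zinc: 0.387 × 0.68 × (1 − 0.57) × (1 − 0.18) = 0.09279
  epithermal gold: 0.153 × 0.07 × (1 − 0.18) × (1 − 0.42) = 0.0050937
  kimberlite pipe: 0.155 × 0.95 × (1 − 0.96) × (1 − 0.38) = 0.0036518
Marginal likelihood of the evidence = 0.23305.
P(laterite nickel | evidence) = 0.13152 / 0.23305 ≈ 0.564
P(sediment-hosted zinc | evidence) = 0.09279 / 0.23305 ≈ 0.398
P(epithermal gold | evidence) = 0.0050937 / 0.23305 ≈ 0.022
P(kimberlite pipe | evidence) = 0.0036518 / 0.23305 ≈ 0.016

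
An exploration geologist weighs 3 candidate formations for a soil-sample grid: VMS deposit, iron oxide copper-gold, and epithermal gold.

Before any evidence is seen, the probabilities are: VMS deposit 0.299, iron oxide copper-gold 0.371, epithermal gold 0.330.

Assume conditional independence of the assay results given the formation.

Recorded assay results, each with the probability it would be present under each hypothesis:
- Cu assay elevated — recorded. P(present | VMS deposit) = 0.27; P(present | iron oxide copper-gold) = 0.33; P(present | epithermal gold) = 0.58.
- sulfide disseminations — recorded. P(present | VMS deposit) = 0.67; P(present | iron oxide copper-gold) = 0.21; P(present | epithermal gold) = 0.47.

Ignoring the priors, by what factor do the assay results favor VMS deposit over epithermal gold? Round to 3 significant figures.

Joint likelihood of the assay result pattern under each hypothesis:
  VMS deposit: 0.27 × 0.67 = 0.1809
  epithermal gold: 0.58 × 0.47 = 0.2726
Bayes factor = 0.1809 / 0.2726 ≈ 0.664

0.664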